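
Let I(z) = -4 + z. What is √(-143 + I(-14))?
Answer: I*√161 ≈ 12.689*I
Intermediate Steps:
√(-143 + I(-14)) = √(-143 + (-4 - 14)) = √(-143 - 18) = √(-161) = I*√161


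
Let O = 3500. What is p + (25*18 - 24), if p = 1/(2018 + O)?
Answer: 2350669/5518 ≈ 426.00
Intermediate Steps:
p = 1/5518 (p = 1/(2018 + 3500) = 1/5518 ≈ 0.00018123)
p + (25*18 - 24) = 1/5518 + (25*18 - 24) = 1/5518 + (450 - 24) = 1/5518 + 426 = 2350669/5518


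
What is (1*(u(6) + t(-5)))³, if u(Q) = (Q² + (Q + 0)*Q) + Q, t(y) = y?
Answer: 389017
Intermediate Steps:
u(Q) = Q + 2*Q² (u(Q) = (Q² + Q*Q) + Q = (Q² + Q²) + Q = 2*Q² + Q = Q + 2*Q²)
(1*(u(6) + t(-5)))³ = (1*(6*(1 + 2*6) - 5))³ = (1*(6*(1 + 12) - 5))³ = (1*(6*13 - 5))³ = (1*(78 - 5))³ = (1*73)³ = 73³ = 389017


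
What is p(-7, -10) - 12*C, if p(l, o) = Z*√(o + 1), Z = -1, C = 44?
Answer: -528 - 3*I ≈ -528.0 - 3.0*I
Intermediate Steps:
p(l, o) = -√(1 + o) (p(l, o) = -√(o + 1) = -√(1 + o))
p(-7, -10) - 12*C = -√(1 - 10) - 12*44 = -√(-9) - 528 = -3*I - 528 = -528 - 3*I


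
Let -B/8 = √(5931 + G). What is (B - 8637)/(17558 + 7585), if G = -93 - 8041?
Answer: -2879/8381 - 8*I*√2203/25143 ≈ -0.34351 - 0.014934*I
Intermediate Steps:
G = -8134
B = -8*I*√2203 (B = -8*√(5931 - 8134) = -8*I*√2203 ≈ -375.49*I)
(B - 8637)/(17558 + 7585) = (-8*I*√2203 - 8637)/(17558 + 7585) = (-8637 - 8*I*√2203)/25143 = (-8637 - 8*I*√2203)*(1/25143) = -2879/8381 - 8*I*√2203/25143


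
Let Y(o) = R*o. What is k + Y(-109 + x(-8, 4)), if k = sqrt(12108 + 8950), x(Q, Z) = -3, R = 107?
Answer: -11984 + sqrt(21058) ≈ -11839.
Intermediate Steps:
Y(o) = 107*o
k = sqrt(21058) ≈ 145.11
k + Y(-109 + x(-8, 4)) = sqrt(21058) + 107*(-109 - 3) = sqrt(21058) + 107*(-112) = sqrt(21058) - 11984 = -11984 + sqrt(21058)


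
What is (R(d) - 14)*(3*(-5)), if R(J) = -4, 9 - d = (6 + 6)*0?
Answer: 270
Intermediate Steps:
d = 9 (d = 9 - (6 + 6)*0 = 9 - 12*0 = 9 - 1*0 = 9 + 0 = 9)
(R(d) - 14)*(3*(-5)) = (-4 - 14)*(3*(-5)) = -18*(-15) = 270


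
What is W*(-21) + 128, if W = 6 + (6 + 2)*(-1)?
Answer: 170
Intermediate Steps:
W = -2 (W = 6 + 8*(-1) = 6 - 8 = -2)
W*(-21) + 128 = -2*(-21) + 128 = 42 + 128 = 170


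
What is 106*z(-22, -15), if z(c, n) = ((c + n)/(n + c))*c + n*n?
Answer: 21518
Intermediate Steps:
z(c, n) = c + n**2 (z(c, n) = ((c + n)/(c + n))*c + n**2 = 1*c + n**2 = c + n**2)
106*z(-22, -15) = 106*(-22 + (-15)**2) = 106*(-22 + 225) = 106*203 = 21518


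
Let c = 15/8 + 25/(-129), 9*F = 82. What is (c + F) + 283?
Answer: 909581/3096 ≈ 293.79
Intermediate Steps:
F = 82/9 (F = (1/9)*82 = 82/9 ≈ 9.1111)
c = 1735/1032 (c = 15*(1/8) + 25*(-1/129) = 15/8 - 25/129 = 1735/1032 ≈ 1.6812)
(c + F) + 283 = (1735/1032 + 82/9) + 283 = 33413/3096 + 283 = 909581/3096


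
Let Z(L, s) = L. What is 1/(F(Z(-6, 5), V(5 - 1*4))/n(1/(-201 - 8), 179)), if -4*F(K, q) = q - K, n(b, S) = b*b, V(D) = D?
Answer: -4/305767 ≈ -1.3082e-5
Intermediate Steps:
n(b, S) = b²
F(K, q) = -q/4 + K/4 (F(K, q) = -(q - K)/4 = -q/4 + K/4)
1/(F(Z(-6, 5), V(5 - 1*4))/n(1/(-201 - 8), 179)) = 1/((-(5 - 1*4)/4 + (¼)*(-6))/((1/(-201 - 8))²)) = 1/((-(5 - 4)/4 - 3/2)/((1/(-209))²)) = 1/((-¼*1 - 3/2)/((-1/209)²)) = 1/((-¼ - 3/2)/(1/43681)) = 1/(-7/4*43681) = 1/(-305767/4) = -4/305767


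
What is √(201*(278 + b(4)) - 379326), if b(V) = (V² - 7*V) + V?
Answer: 8*I*√5079 ≈ 570.14*I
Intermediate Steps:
b(V) = V² - 6*V
√(201*(278 + b(4)) - 379326) = √(201*(278 + 4*(-6 + 4)) - 379326) = √(201*(278 + 4*(-2)) - 379326) = √(201*(278 - 8) - 379326) = √(201*270 - 379326) = √(54270 - 379326) = √(-325056) = 8*I*√5079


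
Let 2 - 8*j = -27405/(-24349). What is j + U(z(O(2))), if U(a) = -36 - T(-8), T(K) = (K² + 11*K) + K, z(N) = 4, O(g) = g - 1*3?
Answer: -757875/194792 ≈ -3.8907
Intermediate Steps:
O(g) = -3 + g (O(g) = g - 3 = -3 + g)
j = 21293/194792 (j = ¼ - (-27405)/(8*(-24349)) = ¼ - (-27405)*(-1)/(8*24349) = ¼ - ⅛*27405/24349 = ¼ - 27405/194792 = 21293/194792 ≈ 0.10931)
T(K) = K² + 12*K
U(a) = -4 (U(a) = -36 - (-8)*(12 - 8) = -36 - (-8)*4 = -36 - 1*(-32) = -36 + 32 = -4)
j + U(z(O(2))) = 21293/194792 - 4 = -757875/194792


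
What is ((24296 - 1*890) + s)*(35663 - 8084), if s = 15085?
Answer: 1061543289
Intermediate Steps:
((24296 - 1*890) + s)*(35663 - 8084) = ((24296 - 1*890) + 15085)*(35663 - 8084) = ((24296 - 890) + 15085)*27579 = (23406 + 15085)*27579 = 38491*27579 = 1061543289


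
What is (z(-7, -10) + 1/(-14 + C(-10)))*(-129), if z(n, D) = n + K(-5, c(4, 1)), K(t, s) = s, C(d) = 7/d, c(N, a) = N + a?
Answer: 13072/49 ≈ 266.78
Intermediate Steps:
z(n, D) = 5 + n (z(n, D) = n + (4 + 1) = n + 5 = 5 + n)
(z(-7, -10) + 1/(-14 + C(-10)))*(-129) = ((5 - 7) + 1/(-14 + 7/(-10)))*(-129) = (-2 + 1/(-14 + 7*(-⅒)))*(-129) = (-2 + 1/(-14 - 7/10))*(-129) = (-2 + 1/(-147/10))*(-129) = (-2 - 10/147)*(-129) = -304/147*(-129) = 13072/49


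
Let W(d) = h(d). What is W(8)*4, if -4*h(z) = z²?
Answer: -64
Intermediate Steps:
h(z) = -z²/4
W(d) = -d²/4
W(8)*4 = -¼*8²*4 = -¼*64*4 = -16*4 = -64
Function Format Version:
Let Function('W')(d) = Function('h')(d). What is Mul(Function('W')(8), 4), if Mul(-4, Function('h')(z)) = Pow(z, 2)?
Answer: -64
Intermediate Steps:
Function('h')(z) = Mul(Rational(-1, 4), Pow(z, 2))
Function('W')(d) = Mul(Rational(-1, 4), Pow(d, 2))
Mul(Function('W')(8), 4) = Mul(Mul(Rational(-1, 4), Pow(8, 2)), 4) = Mul(Mul(Rational(-1, 4), 64), 4) = Mul(-16, 4) = -64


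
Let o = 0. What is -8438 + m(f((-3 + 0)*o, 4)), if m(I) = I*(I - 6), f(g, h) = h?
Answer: -8446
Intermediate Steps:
m(I) = I*(-6 + I)
-8438 + m(f((-3 + 0)*o, 4)) = -8438 + 4*(-6 + 4) = -8438 + 4*(-2) = -8438 - 8 = -8446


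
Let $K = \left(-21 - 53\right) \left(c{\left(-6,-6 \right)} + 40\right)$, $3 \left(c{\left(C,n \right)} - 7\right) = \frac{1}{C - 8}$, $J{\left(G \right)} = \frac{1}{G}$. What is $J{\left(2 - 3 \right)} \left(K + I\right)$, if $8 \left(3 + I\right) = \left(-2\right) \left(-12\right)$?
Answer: $\frac{73001}{21} \approx 3476.2$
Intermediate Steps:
$c{\left(C,n \right)} = 7 + \frac{1}{3 \left(-8 + C\right)}$ ($c{\left(C,n \right)} = 7 + \frac{1}{3 \left(C - 8\right)} = 7 + \frac{1}{3 \left(-8 + C\right)}$)
$I = 0$ ($I = -3 + \frac{\left(-2\right) \left(-12\right)}{8} = -3 + \frac{1}{8} \cdot 24 = -3 + 3 = 0$)
$K = - \frac{73001}{21}$ ($K = \left(-21 - 53\right) \left(\frac{-167 + 21 \left(-6\right)}{3 \left(-8 - 6\right)} + 40\right) = - 74 \left(\frac{-167 - 126}{3 \left(-14\right)} + 40\right) = - 74 \left(\frac{1}{3} \left(- \frac{1}{14}\right) \left(-293\right) + 40\right) = - 74 \left(\frac{293}{42} + 40\right) = \left(-74\right) \frac{1973}{42} = - \frac{73001}{21} \approx -3476.2$)
$J{\left(2 - 3 \right)} \left(K + I\right) = \frac{- \frac{73001}{21} + 0}{2 - 3} = \frac{1}{2 - 3} \left(- \frac{73001}{21}\right) = \frac{1}{-1} \left(- \frac{73001}{21}\right) = \left(-1\right) \left(- \frac{73001}{21}\right) = \frac{73001}{21}$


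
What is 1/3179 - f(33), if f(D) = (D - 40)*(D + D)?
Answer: 1468699/3179 ≈ 462.00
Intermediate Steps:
f(D) = 2*D*(-40 + D) (f(D) = (-40 + D)*(2*D) = 2*D*(-40 + D))
1/3179 - f(33) = 1/3179 - 2*33*(-40 + 33) = 1/3179 - 2*33*(-7) = 1/3179 - 1*(-462) = 1/3179 + 462 = 1468699/3179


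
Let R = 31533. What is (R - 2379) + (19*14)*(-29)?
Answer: 21440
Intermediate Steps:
(R - 2379) + (19*14)*(-29) = (31533 - 2379) + (19*14)*(-29) = 29154 + 266*(-29) = 29154 - 7714 = 21440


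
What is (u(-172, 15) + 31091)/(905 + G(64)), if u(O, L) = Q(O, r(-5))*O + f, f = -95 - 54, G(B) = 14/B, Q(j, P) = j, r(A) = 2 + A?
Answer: 1936832/28967 ≈ 66.863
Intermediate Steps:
f = -149
u(O, L) = -149 + O² (u(O, L) = O*O - 149 = O² - 149 = -149 + O²)
(u(-172, 15) + 31091)/(905 + G(64)) = ((-149 + (-172)²) + 31091)/(905 + 14/64) = ((-149 + 29584) + 31091)/(905 + 14*(1/64)) = (29435 + 31091)/(905 + 7/32) = 60526/(28967/32) = 60526*(32/28967) = 1936832/28967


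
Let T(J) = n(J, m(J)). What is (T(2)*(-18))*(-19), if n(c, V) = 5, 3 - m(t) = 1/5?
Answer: 1710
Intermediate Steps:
m(t) = 14/5 (m(t) = 3 - 1/5 = 3 - 1*⅕ = 3 - ⅕ = 14/5)
T(J) = 5
(T(2)*(-18))*(-19) = (5*(-18))*(-19) = -90*(-19) = 1710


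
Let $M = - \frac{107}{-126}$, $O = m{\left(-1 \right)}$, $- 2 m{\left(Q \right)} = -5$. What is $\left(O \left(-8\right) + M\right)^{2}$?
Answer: $\frac{5822569}{15876} \approx 366.75$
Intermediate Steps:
$m{\left(Q \right)} = \frac{5}{2}$ ($m{\left(Q \right)} = \left(- \frac{1}{2}\right) \left(-5\right) = \frac{5}{2}$)
$O = \frac{5}{2} \approx 2.5$
$M = \frac{107}{126}$ ($M = \left(-107\right) \left(- \frac{1}{126}\right) = \frac{107}{126} \approx 0.84921$)
$\left(O \left(-8\right) + M\right)^{2} = \left(\frac{5}{2} \left(-8\right) + \frac{107}{126}\right)^{2} = \left(-20 + \frac{107}{126}\right)^{2} = \left(- \frac{2413}{126}\right)^{2} = \frac{5822569}{15876}$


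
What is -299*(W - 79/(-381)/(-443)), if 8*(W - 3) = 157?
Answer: -9134178209/1350264 ≈ -6764.7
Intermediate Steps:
W = 181/8 (W = 3 + (1/8)*157 = 3 + 157/8 = 181/8 ≈ 22.625)
-299*(W - 79/(-381)/(-443)) = -299*(181/8 - 79/(-381)/(-443)) = -299*(181/8 - 79*(-1/381)*(-1/443)) = -299*(181/8 + (79/381)*(-1/443)) = -299*(181/8 - 79/168783) = -299*30549091/1350264 = -9134178209/1350264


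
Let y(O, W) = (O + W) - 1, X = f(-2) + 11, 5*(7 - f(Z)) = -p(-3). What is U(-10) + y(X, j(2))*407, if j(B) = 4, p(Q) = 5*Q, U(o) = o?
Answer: 7316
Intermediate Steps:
f(Z) = 4 (f(Z) = 7 - (-1)*5*(-3)/5 = 7 - (-1)*(-15)/5 = 7 - 1/5*15 = 7 - 3 = 4)
X = 15 (X = 4 + 11 = 15)
y(O, W) = -1 + O + W
U(-10) + y(X, j(2))*407 = -10 + (-1 + 15 + 4)*407 = -10 + 18*407 = -10 + 7326 = 7316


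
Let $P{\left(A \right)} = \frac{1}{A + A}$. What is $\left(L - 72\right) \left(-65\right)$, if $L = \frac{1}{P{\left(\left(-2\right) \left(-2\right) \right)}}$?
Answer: $4160$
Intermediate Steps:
$P{\left(A \right)} = \frac{1}{2 A}$
$L = 8$ ($L = \frac{1}{\frac{1}{2} \frac{1}{\left(-2\right) \left(-2\right)}} = \frac{1}{\frac{1}{2} \cdot \frac{1}{4}} = \frac{1}{\frac{1}{8}} = 8$)
$\left(L - 72\right) \left(-65\right) = \left(8 - 72\right) \left(-65\right) = \left(-64\right) \left(-65\right) = 4160$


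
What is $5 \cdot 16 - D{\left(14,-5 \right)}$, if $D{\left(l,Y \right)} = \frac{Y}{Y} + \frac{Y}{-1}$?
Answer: $74$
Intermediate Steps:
$D{\left(l,Y \right)} = 1 - Y$ ($D{\left(l,Y \right)} = 1 + Y \left(-1\right) = 1 - Y$)
$5 \cdot 16 - D{\left(14,-5 \right)} = 5 \cdot 16 - \left(1 - -5\right) = 80 - \left(1 + 5\right) = 80 - 6 = 74$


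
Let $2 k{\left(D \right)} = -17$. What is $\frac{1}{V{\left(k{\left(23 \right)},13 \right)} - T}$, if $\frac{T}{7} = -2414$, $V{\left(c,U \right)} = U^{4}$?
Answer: $\frac{1}{45459} \approx 2.1998 \cdot 10^{-5}$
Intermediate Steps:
$k{\left(D \right)} = - \frac{17}{2}$ ($k{\left(D \right)} = \frac{1}{2} \left(-17\right) = - \frac{17}{2}$)
$T = -16898$ ($T = 7 \left(-2414\right) = -16898$)
$\frac{1}{V{\left(k{\left(23 \right)},13 \right)} - T} = \frac{1}{13^{4} - -16898} = \frac{1}{28561 + 16898} = \frac{1}{45459}$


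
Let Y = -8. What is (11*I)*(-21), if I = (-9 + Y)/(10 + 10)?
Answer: 3927/20 ≈ 196.35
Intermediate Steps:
I = -17/20 (I = (-9 - 8)/(10 + 10) = -17/20 ≈ -0.85000)
(11*I)*(-21) = (11*(-17/20))*(-21) = -187/20*(-21) = 3927/20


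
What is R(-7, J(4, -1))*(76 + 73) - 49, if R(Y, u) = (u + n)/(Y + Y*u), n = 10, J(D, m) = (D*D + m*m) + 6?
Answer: -4383/56 ≈ -78.268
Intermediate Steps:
J(D, m) = 6 + D² + m² (J(D, m) = (D² + m²) + 6 = 6 + D² + m²)
R(Y, u) = (10 + u)/(Y + Y*u) (R(Y, u) = (u + 10)/(Y + Y*u) = (10 + u)/(Y + Y*u))
R(-7, J(4, -1))*(76 + 73) - 49 = ((10 + (6 + 4² + (-1)²))/((-7)*(1 + (6 + 4² + (-1)²))))*(76 + 73) - 49 = -(10 + (6 + 16 + 1))/(7*(1 + (6 + 16 + 1)))*149 - 49 = -(10 + 23)/(7*(1 + 23))*149 - 49 = -⅐*33/24*149 - 49 = -⅐*1/24*33*149 - 49 = -11/56*149 - 49 = -1639/56 - 49 = -4383/56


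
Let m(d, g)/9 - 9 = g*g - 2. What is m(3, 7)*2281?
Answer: 1149624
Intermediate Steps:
m(d, g) = 63 + 9*g² (m(d, g) = 81 + 9*(g*g - 2) = 81 + 9*(g² - 2) = 81 + 9*(-2 + g²) = 81 + (-18 + 9*g²) = 63 + 9*g²)
m(3, 7)*2281 = (63 + 9*7²)*2281 = (63 + 9*49)*2281 = (63 + 441)*2281 = 504*2281 = 1149624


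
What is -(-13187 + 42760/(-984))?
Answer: 1627346/123 ≈ 13230.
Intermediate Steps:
-(-13187 + 42760/(-984)) = -(-13187 + 42760*(-1/984)) = -(-13187 - 5345/123) = -1*(-1627346/123) = 1627346/123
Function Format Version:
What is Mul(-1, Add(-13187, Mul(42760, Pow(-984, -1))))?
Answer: Rational(1627346, 123) ≈ 13230.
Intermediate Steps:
Mul(-1, Add(-13187, Mul(42760, Pow(-984, -1)))) = Mul(-1, Add(-13187, Mul(42760, Rational(-1, 984)))) = Mul(-1, Add(-13187, Rational(-5345, 123))) = Mul(-1, Rational(-1627346, 123)) = Rational(1627346, 123)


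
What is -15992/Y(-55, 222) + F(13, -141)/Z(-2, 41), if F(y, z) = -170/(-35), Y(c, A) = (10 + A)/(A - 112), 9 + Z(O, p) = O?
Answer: -16932516/2233 ≈ -7582.9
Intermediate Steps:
Z(O, p) = -9 + O
Y(c, A) = (10 + A)/(-112 + A)
F(y, z) = 34/7 (F(y, z) = -170*(-1/35) = 34/7)
-15992/Y(-55, 222) + F(13, -141)/Z(-2, 41) = -15992*(-112 + 222)/(10 + 222) + 34/(7*(-9 - 2)) = -15992/(232/110) + (34/7)/(-11) = -15992/((1/110)*232) + (34/7)*(-1/11) = -15992/116/55 - 34/77 = -15992*55/116 - 34/77 = -219890/29 - 34/77 = -16932516/2233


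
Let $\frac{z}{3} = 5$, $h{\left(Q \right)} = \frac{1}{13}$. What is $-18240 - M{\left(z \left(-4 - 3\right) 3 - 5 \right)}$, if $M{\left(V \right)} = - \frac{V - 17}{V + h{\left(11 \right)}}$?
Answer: $- \frac{75855779}{4159} \approx -18239.0$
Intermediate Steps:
$h{\left(Q \right)} = \frac{1}{13}$
$z = 15$ ($z = 3 \cdot 5 = 15$)
$M{\left(V \right)} = - \frac{-17 + V}{\frac{1}{13} + V}$ ($M{\left(V \right)} = - \frac{V - 17}{V + \frac{1}{13}} = - \frac{-17 + V}{\frac{1}{13} + V}$)
$-18240 - M{\left(z \left(-4 - 3\right) 3 - 5 \right)} = -18240 - \frac{13 \left(17 - \left(15 \left(-4 - 3\right) 3 - 5\right)\right)}{1 + 13 \left(15 \left(-4 - 3\right) 3 - 5\right)} = -18240 - \frac{13 \left(17 - \left(15 \left(\left(-7\right) 3\right) - 5\right)\right)}{1 + 13 \left(15 \left(\left(-7\right) 3\right) - 5\right)} = -18240 - \frac{13 \left(17 - \left(15 \left(-21\right) - 5\right)\right)}{1 + 13 \left(15 \left(-21\right) - 5\right)} = -18240 - \frac{13 \left(17 - \left(-315 - 5\right)\right)}{1 + 13 \left(-315 - 5\right)} = -18240 - \frac{13 \left(17 - -320\right)}{1 + 13 \left(-320\right)} = -18240 - \frac{13 \left(17 + 320\right)}{1 - 4160} = -18240 - 13 \frac{1}{-4159} \cdot 337 = -18240 - 13 \left(- \frac{1}{4159}\right) 337 = -18240 - - \frac{4381}{4159} = -18240 + \frac{4381}{4159} = - \frac{75855779}{4159}$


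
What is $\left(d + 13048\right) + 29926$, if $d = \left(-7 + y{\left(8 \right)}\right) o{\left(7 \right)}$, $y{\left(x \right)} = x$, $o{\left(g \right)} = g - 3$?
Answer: $42978$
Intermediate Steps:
$o{\left(g \right)} = -3 + g$
$d = 4$ ($d = \left(-7 + 8\right) \left(-3 + 7\right) = 1 \cdot 4 = 4$)
$\left(d + 13048\right) + 29926 = \left(4 + 13048\right) + 29926 = 13052 + 29926 = 42978$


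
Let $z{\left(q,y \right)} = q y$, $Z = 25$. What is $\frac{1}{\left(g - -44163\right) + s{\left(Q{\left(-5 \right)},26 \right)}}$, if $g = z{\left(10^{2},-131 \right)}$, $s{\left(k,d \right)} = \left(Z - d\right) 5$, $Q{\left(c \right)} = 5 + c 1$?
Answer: $\frac{1}{31058} \approx 3.2198 \cdot 10^{-5}$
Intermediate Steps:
$Q{\left(c \right)} = 5 + c$
$s{\left(k,d \right)} = 125 - 5 d$ ($s{\left(k,d \right)} = \left(25 - d\right) 5 = 125 - 5 d$)
$g = -13100$ ($g = 10^{2} \left(-131\right) = 100 \left(-131\right) = -13100$)
$\frac{1}{\left(g - -44163\right) + s{\left(Q{\left(-5 \right)},26 \right)}} = \frac{1}{\left(-13100 - -44163\right) + \left(125 - 130\right)} = \frac{1}{\left(-13100 + 44163\right) + \left(125 - 130\right)} = \frac{1}{31063 - 5} = \frac{1}{31058}$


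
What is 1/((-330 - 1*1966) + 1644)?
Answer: -1/652 ≈ -0.0015337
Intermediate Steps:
1/((-330 - 1*1966) + 1644) = 1/((-330 - 1966) + 1644) = 1/(-2296 + 1644) = 1/(-652) = -1/652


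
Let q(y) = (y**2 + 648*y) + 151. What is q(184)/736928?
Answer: 153239/736928 ≈ 0.20794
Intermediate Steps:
q(y) = 151 + y**2 + 648*y
q(184)/736928 = (151 + 184**2 + 648*184)/736928 = (151 + 33856 + 119232)*(1/736928) = 153239*(1/736928) = 153239/736928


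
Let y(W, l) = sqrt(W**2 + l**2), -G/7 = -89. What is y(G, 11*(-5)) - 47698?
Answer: -47698 + sqrt(391154) ≈ -47073.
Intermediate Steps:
G = 623 (G = -7*(-89) = 623)
y(G, 11*(-5)) - 47698 = sqrt(623**2 + (11*(-5))**2) - 47698 = sqrt(388129 + (-55)**2) - 47698 = sqrt(388129 + 3025) - 47698 = sqrt(391154) - 47698 = -47698 + sqrt(391154)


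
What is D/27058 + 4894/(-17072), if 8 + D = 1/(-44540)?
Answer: -92252381253/321477315610 ≈ -0.28696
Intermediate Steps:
D = -356321/44540 (D = -8 + 1/(-44540) = -8 - 1/44540 = -356321/44540 ≈ -8.0000)
D/27058 + 4894/(-17072) = -356321/44540/27058 + 4894/(-17072) = -356321/44540*1/27058 + 4894*(-1/17072) = -356321/1205163320 - 2447/8536 = -92252381253/321477315610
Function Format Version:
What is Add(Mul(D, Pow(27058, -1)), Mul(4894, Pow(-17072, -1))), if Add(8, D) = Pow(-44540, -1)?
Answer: Rational(-92252381253, 321477315610) ≈ -0.28696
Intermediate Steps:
D = Rational(-356321, 44540) (D = Add(-8, Pow(-44540, -1)) = Add(-8, Rational(-1, 44540)) = Rational(-356321, 44540) ≈ -8.0000)
Add(Mul(D, Pow(27058, -1)), Mul(4894, Pow(-17072, -1))) = Add(Mul(Rational(-356321, 44540), Pow(27058, -1)), Mul(4894, Pow(-17072, -1))) = Add(Mul(Rational(-356321, 44540), Rational(1, 27058)), Mul(4894, Rational(-1, 17072))) = Add(Rational(-356321, 1205163320), Rational(-2447, 8536)) = Rational(-92252381253, 321477315610)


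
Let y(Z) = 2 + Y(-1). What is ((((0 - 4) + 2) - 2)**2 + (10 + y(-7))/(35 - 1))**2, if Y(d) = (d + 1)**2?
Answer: 77284/289 ≈ 267.42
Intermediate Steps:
Y(d) = (1 + d)**2
y(Z) = 2 (y(Z) = 2 + (1 - 1)**2 = 2 + 0**2 = 2 + 0 = 2)
((((0 - 4) + 2) - 2)**2 + (10 + y(-7))/(35 - 1))**2 = ((((0 - 4) + 2) - 2)**2 + (10 + 2)/(35 - 1))**2 = (((-4 + 2) - 2)**2 + 12/34)**2 = ((-2 - 2)**2 + 12*(1/34))**2 = ((-4)**2 + 6/17)**2 = (16 + 6/17)**2 = (278/17)**2 = 77284/289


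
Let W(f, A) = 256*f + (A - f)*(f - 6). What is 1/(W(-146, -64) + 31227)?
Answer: -1/18613 ≈ -5.3726e-5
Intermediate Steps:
W(f, A) = 256*f + (-6 + f)*(A - f) (W(f, A) = 256*f + (A - f)*(-6 + f) = 256*f + (-6 + f)*(A - f))
1/(W(-146, -64) + 31227) = 1/((-1*(-146)**2 - 6*(-64) + 262*(-146) - 64*(-146)) + 31227) = 1/((-1*21316 + 384 - 38252 + 9344) + 31227) = 1/((-21316 + 384 - 38252 + 9344) + 31227) = 1/(-49840 + 31227) = 1/(-18613) = -1/18613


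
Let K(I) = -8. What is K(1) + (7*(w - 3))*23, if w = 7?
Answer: 636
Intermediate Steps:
K(1) + (7*(w - 3))*23 = -8 + (7*(7 - 3))*23 = -8 + (7*4)*23 = -8 + 28*23 = -8 + 644 = 636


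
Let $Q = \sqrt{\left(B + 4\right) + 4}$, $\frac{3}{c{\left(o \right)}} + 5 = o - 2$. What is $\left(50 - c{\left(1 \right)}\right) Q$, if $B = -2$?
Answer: $\frac{101 \sqrt{6}}{2} \approx 123.7$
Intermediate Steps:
$c{\left(o \right)} = \frac{3}{-7 + o}$ ($c{\left(o \right)} = \frac{3}{-5 + \left(o - 2\right)} = \frac{3}{-5 + \left(-2 + o\right)} = \frac{3}{-7 + o}$)
$Q = \sqrt{6}$ ($Q = \sqrt{\left(-2 + 4\right) + 4} = \sqrt{2 + 4} = \sqrt{6} \approx 2.4495$)
$\left(50 - c{\left(1 \right)}\right) Q = \left(50 - \frac{3}{-7 + 1}\right) \sqrt{6} = \left(50 - \frac{3}{-6}\right) \sqrt{6} = \left(50 - 3 \left(- \frac{1}{6}\right)\right) \sqrt{6} = \left(50 - - \frac{1}{2}\right) \sqrt{6} = \left(50 + \frac{1}{2}\right) \sqrt{6} = \frac{101 \sqrt{6}}{2}$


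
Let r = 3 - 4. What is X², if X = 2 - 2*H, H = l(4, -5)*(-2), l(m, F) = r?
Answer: 4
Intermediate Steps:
r = -1
l(m, F) = -1
H = 2 (H = -1*(-2) = 2)
X = -2 (X = 2 - 2*2 = 2 - 4 = -2)
X² = (-2)² = 4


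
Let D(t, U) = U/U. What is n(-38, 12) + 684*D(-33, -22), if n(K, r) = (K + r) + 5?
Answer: 663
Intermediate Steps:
n(K, r) = 5 + K + r
D(t, U) = 1
n(-38, 12) + 684*D(-33, -22) = (5 - 38 + 12) + 684*1 = -21 + 684 = 663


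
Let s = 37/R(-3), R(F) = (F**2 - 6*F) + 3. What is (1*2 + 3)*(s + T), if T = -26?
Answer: -743/6 ≈ -123.83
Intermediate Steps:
R(F) = 3 + F**2 - 6*F
s = 37/30 (s = 37/(3 + (-3)**2 - 6*(-3)) = 37/(3 + 9 + 18) = 37/30 ≈ 1.2333)
(1*2 + 3)*(s + T) = (1*2 + 3)*(37/30 - 26) = (2 + 3)*(-743/30) = 5*(-743/30) = -743/6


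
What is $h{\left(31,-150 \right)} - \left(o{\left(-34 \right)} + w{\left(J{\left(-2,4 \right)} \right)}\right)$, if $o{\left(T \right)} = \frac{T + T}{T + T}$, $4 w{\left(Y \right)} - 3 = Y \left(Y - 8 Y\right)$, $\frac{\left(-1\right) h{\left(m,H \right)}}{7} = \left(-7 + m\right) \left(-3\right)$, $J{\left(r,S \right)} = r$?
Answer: $\frac{2037}{4} \approx 509.25$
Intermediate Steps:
$h{\left(m,H \right)} = -147 + 21 m$ ($h{\left(m,H \right)} = - 7 \left(-7 + m\right) \left(-3\right) = - 7 \left(21 - 3 m\right) = -147 + 21 m$)
$w{\left(Y \right)} = \frac{3}{4} - \frac{7 Y^{2}}{4}$ ($w{\left(Y \right)} = \frac{3}{4} + \frac{Y \left(Y - 8 Y\right)}{4} = \frac{3}{4} + \frac{Y \left(- 7 Y\right)}{4} = \frac{3}{4} + \frac{\left(-7\right) Y^{2}}{4} = \frac{3}{4} - \frac{7 Y^{2}}{4}$)
$o{\left(T \right)} = 1$ ($o{\left(T \right)} = \frac{2 T}{2 T} = 2 T \frac{1}{2 T} = 1$)
$h{\left(31,-150 \right)} - \left(o{\left(-34 \right)} + w{\left(J{\left(-2,4 \right)} \right)}\right) = \left(-147 + 21 \cdot 31\right) - \left(1 + \left(\frac{3}{4} - \frac{7 \left(-2\right)^{2}}{4}\right)\right) = \left(-147 + 651\right) - \left(1 + \left(\frac{3}{4} - 7\right)\right) = 504 - \left(1 + \left(\frac{3}{4} - 7\right)\right) = 504 - \left(1 - \frac{25}{4}\right) = 504 - - \frac{21}{4} = 504 + \frac{21}{4} = \frac{2037}{4}$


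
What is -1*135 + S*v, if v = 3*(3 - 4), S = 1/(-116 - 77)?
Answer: -26052/193 ≈ -134.98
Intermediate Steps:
S = -1/193 (S = 1/(-193) = -1/193 ≈ -0.0051813)
v = -3 (v = 3*(-1) = -3)
-1*135 + S*v = -1*135 - 1/193*(-3) = -135 + 3/193 = -26052/193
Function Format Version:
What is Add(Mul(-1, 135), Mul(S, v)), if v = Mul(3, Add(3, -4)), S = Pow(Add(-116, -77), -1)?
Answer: Rational(-26052, 193) ≈ -134.98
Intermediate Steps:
S = Rational(-1, 193) (S = Pow(-193, -1) = Rational(-1, 193) ≈ -0.0051813)
v = -3 (v = Mul(3, -1) = -3)
Add(Mul(-1, 135), Mul(S, v)) = Add(Mul(-1, 135), Mul(Rational(-1, 193), -3)) = Add(-135, Rational(3, 193)) = Rational(-26052, 193)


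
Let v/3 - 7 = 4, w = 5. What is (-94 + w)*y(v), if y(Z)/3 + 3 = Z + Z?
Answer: -16821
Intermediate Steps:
v = 33 (v = 21 + 3*4 = 21 + 12 = 33)
y(Z) = -9 + 6*Z (y(Z) = -9 + 3*(Z + Z) = -9 + 3*(2*Z) = -9 + 6*Z)
(-94 + w)*y(v) = (-94 + 5)*(-9 + 6*33) = -89*(-9 + 198) = -89*189 = -16821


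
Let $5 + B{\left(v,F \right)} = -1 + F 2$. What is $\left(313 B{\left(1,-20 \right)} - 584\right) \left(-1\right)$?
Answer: $14982$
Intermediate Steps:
$B{\left(v,F \right)} = -6 + 2 F$ ($B{\left(v,F \right)} = -5 + \left(-1 + F 2\right) = -5 + \left(-1 + 2 F\right) = -6 + 2 F$)
$\left(313 B{\left(1,-20 \right)} - 584\right) \left(-1\right) = \left(313 \left(-6 + 2 \left(-20\right)\right) - 584\right) \left(-1\right) = \left(313 \left(-6 - 40\right) - 584\right) \left(-1\right) = \left(313 \left(-46\right) - 584\right) \left(-1\right) = \left(-14398 - 584\right) \left(-1\right) = \left(-14982\right) \left(-1\right) = 14982$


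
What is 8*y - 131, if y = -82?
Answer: -787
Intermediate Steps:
8*y - 131 = 8*(-82) - 131 = -656 - 131 = -787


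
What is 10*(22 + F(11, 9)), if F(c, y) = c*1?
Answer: 330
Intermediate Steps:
F(c, y) = c
10*(22 + F(11, 9)) = 10*(22 + 11) = 10*33 = 330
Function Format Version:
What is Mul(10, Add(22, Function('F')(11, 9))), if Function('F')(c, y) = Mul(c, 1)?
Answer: 330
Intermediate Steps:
Function('F')(c, y) = c
Mul(10, Add(22, Function('F')(11, 9))) = Mul(10, Add(22, 11)) = Mul(10, 33) = 330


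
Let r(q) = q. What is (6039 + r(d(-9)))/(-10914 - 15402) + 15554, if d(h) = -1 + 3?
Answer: 409313023/26316 ≈ 15554.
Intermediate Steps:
d(h) = 2
(6039 + r(d(-9)))/(-10914 - 15402) + 15554 = (6039 + 2)/(-10914 - 15402) + 15554 = 6041/(-26316) + 15554 = 6041*(-1/26316) + 15554 = -6041/26316 + 15554 = 409313023/26316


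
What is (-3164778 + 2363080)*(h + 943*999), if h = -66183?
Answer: -702186434052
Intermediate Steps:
(-3164778 + 2363080)*(h + 943*999) = (-3164778 + 2363080)*(-66183 + 943*999) = -801698*(-66183 + 942057) = -801698*875874 = -702186434052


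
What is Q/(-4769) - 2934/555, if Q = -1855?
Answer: -4320907/882265 ≈ -4.8975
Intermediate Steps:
Q/(-4769) - 2934/555 = -1855/(-4769) - 2934/555 = -1855*(-1/4769) - 2934*1/555 = 1855/4769 - 978/185 = -4320907/882265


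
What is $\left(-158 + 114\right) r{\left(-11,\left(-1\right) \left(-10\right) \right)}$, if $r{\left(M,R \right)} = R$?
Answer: $-440$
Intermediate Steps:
$\left(-158 + 114\right) r{\left(-11,\left(-1\right) \left(-10\right) \right)} = \left(-158 + 114\right) \left(\left(-1\right) \left(-10\right)\right) = \left(-44\right) 10 = -440$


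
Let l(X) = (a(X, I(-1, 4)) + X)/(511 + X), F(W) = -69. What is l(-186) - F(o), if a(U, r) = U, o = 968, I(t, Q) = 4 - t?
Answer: 22053/325 ≈ 67.855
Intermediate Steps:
l(X) = 2*X/(511 + X) (l(X) = (X + X)/(511 + X) = (2*X)/(511 + X) = 2*X/(511 + X))
l(-186) - F(o) = 2*(-186)/(511 - 186) - 1*(-69) = 2*(-186)/325 + 69 = 2*(-186)*(1/325) + 69 = -372/325 + 69 = 22053/325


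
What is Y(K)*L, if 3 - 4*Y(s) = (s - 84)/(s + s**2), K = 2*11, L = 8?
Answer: 1580/253 ≈ 6.2451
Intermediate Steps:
K = 22
Y(s) = 3/4 - (-84 + s)/(4*(s + s**2)) (Y(s) = 3/4 - (s - 84)/(4*(s + s**2)) = 3/4 - (-84 + s)/(4*(s + s**2)))
Y(K)*L = ((1/4)*(84 + 2*22 + 3*22**2)/(22*(1 + 22)))*8 = ((1/4)*(1/22)*(84 + 44 + 3*484)/23)*8 = ((1/4)*(1/22)*(1/23)*(84 + 44 + 1452))*8 = ((1/4)*(1/22)*(1/23)*1580)*8 = (395/506)*8 = 1580/253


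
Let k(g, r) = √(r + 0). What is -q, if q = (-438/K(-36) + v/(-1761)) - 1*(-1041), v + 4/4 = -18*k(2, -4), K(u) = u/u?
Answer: -1061884/1761 - 12*I/587 ≈ -603.0 - 0.020443*I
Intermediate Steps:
k(g, r) = √r
K(u) = 1
v = -1 - 36*I ≈ -1.0 - 36.0*I
q = 1061884/1761 + 12*I/587 (q = (-438/1 + (-1 - 36*I)/(-1761)) - 1*(-1041) = (-438*1 + (-1 - 36*I)*(-1/1761)) + 1041 = (-438 + (1/1761 + 12*I/587)) + 1041 = (-771317/1761 + 12*I/587) + 1041 = 1061884/1761 + 12*I/587 ≈ 603.0 + 0.020443*I)
-q = -(1061884/1761 + 12*I/587) = -1061884/1761 - 12*I/587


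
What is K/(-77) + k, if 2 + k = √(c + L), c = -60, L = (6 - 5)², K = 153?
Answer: -307/77 + I*√59 ≈ -3.987 + 7.6811*I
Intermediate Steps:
L = 1 (L = 1² = 1)
k = -2 + I*√59 (k = -2 + √(-60 + 1) = -2 + √(-59) = -2 + I*√59 ≈ -2.0 + 7.6811*I)
K/(-77) + k = 153/(-77) + (-2 + I*√59) = -1/77*153 + (-2 + I*√59) = -153/77 + (-2 + I*√59) = -307/77 + I*√59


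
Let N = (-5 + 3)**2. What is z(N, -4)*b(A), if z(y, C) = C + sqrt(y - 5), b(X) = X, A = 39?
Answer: -156 + 39*I ≈ -156.0 + 39.0*I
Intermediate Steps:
N = 4 (N = (-2)**2 = 4)
z(y, C) = C + sqrt(-5 + y)
z(N, -4)*b(A) = (-4 + sqrt(-5 + 4))*39 = (-4 + sqrt(-1))*39 = (-4 + I)*39 = -156 + 39*I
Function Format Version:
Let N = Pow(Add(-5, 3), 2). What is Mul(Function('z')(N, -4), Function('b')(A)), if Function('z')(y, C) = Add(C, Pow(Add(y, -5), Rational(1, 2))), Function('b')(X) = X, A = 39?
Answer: Add(-156, Mul(39, I)) ≈ Add(-156.00, Mul(39.000, I))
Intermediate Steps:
N = 4 (N = Pow(-2, 2) = 4)
Function('z')(y, C) = Add(C, Pow(Add(-5, y), Rational(1, 2)))
Mul(Function('z')(N, -4), Function('b')(A)) = Mul(Add(-4, Pow(Add(-5, 4), Rational(1, 2))), 39) = Mul(Add(-4, Pow(-1, Rational(1, 2))), 39) = Mul(Add(-4, I), 39) = Add(-156, Mul(39, I))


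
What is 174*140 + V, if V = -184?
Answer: 24176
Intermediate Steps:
174*140 + V = 174*140 - 184 = 24360 - 184 = 24176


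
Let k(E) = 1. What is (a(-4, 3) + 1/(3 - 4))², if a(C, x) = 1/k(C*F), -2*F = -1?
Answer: 0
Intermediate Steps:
F = ½ (F = -½*(-1) = ½ ≈ 0.50000)
a(C, x) = 1 (a(C, x) = 1/1 = 1)
(a(-4, 3) + 1/(3 - 4))² = (1 + 1/(3 - 4))² = (1 + 1/(-1))² = (1 - 1)² = 0² = 0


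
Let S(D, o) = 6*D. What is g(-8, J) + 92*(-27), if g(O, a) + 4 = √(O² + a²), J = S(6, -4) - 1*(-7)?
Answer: -2488 + √1913 ≈ -2444.3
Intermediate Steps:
J = 43 (J = 6*6 - 1*(-7) = 36 + 7 = 43)
g(O, a) = -4 + √(O² + a²)
g(-8, J) + 92*(-27) = (-4 + √((-8)² + 43²)) + 92*(-27) = (-4 + √(64 + 1849)) - 2484 = (-4 + √1913) - 2484 = -2488 + √1913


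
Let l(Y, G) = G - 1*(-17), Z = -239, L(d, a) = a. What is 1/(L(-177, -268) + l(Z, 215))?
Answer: -1/36 ≈ -0.027778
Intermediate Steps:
l(Y, G) = 17 + G (l(Y, G) = G + 17 = 17 + G)
1/(L(-177, -268) + l(Z, 215)) = 1/(-268 + (17 + 215)) = 1/(-268 + 232) = 1/(-36) = -1/36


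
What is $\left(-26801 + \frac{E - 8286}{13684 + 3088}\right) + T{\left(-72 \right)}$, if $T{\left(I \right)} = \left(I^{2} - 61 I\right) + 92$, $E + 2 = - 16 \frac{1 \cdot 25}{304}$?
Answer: $- \frac{5459896341}{318668} \approx -17134.0$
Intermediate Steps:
$E = - \frac{63}{19}$ ($E = -2 - 16 \frac{1 \cdot 25}{304} = -2 - 16 \cdot 25 \cdot \frac{1}{304} = -2 - \frac{25}{19} = - \frac{63}{19} \approx -3.3158$)
$T{\left(I \right)} = 92 + I^{2} - 61 I$
$\left(-26801 + \frac{E - 8286}{13684 + 3088}\right) + T{\left(-72 \right)} = \left(-26801 + \frac{- \frac{63}{19} - 8286}{13684 + 3088}\right) + \left(92 + \left(-72\right)^{2} - -4392\right) = \left(-26801 - \frac{157497}{19 \cdot 16772}\right) + \left(92 + 5184 + 4392\right) = \left(-26801 - \frac{157497}{318668}\right) + 9668 = - \frac{8540778565}{318668} + 9668 = - \frac{5459896341}{318668}$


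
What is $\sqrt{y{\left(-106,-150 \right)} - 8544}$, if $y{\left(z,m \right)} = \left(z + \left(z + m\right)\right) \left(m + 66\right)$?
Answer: $2 \sqrt{5466} \approx 147.86$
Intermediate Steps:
$y{\left(z,m \right)} = \left(66 + m\right) \left(m + 2 z\right)$ ($y{\left(z,m \right)} = \left(z + \left(m + z\right)\right) \left(66 + m\right) = \left(m + 2 z\right) \left(66 + m\right) = \left(66 + m\right) \left(m + 2 z\right)$)
$\sqrt{y{\left(-106,-150 \right)} - 8544} = \sqrt{\left(\left(-150\right)^{2} + 66 \left(-150\right) + 132 \left(-106\right) + 2 \left(-150\right) \left(-106\right)\right) - 8544} = \sqrt{\left(22500 - 9900 - 13992 + 31800\right) - 8544} = \sqrt{30408 - 8544} = \sqrt{21864} = 2 \sqrt{5466}$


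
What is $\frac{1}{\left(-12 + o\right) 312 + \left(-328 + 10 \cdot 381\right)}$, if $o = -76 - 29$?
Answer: $- \frac{1}{33022} \approx -3.0283 \cdot 10^{-5}$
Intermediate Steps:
$o = -105$
$\frac{1}{\left(-12 + o\right) 312 + \left(-328 + 10 \cdot 381\right)} = \frac{1}{\left(-12 - 105\right) 312 + \left(-328 + 10 \cdot 381\right)} = \frac{1}{\left(-117\right) 312 + \left(-328 + 3810\right)} = \frac{1}{-36504 + 3482} = \frac{1}{-33022} = - \frac{1}{33022}$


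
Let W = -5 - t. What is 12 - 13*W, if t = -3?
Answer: 38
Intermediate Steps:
W = -2 (W = -5 - 1*(-3) = -5 + 3 = -2)
12 - 13*W = 12 - 13*(-2) = 12 + 26 = 38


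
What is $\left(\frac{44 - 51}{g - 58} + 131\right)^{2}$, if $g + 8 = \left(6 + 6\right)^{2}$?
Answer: $\frac{104264521}{6084} \approx 17138.0$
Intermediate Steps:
$g = 136$ ($g = -8 + \left(6 + 6\right)^{2} = -8 + 12^{2} = -8 + 144 = 136$)
$\left(\frac{44 - 51}{g - 58} + 131\right)^{2} = \left(\frac{44 - 51}{136 - 58} + 131\right)^{2} = \left(- \frac{7}{78} + 131\right)^{2} = \left(\frac{10211}{78}\right)^{2} = \frac{104264521}{6084}$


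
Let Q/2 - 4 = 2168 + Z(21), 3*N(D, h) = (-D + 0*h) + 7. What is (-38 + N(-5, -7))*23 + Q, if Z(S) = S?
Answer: 3604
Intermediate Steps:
N(D, h) = 7/3 - D/3 (N(D, h) = ((-D + 0*h) + 7)/3 = ((-D + 0) + 7)/3 = (-D + 7)/3 = (7 - D)/3 = 7/3 - D/3)
Q = 4386 (Q = 8 + 2*(2168 + 21) = 8 + 2*2189 = 8 + 4378 = 4386)
(-38 + N(-5, -7))*23 + Q = (-38 + (7/3 - ⅓*(-5)))*23 + 4386 = (-38 + (7/3 + 5/3))*23 + 4386 = (-38 + 4)*23 + 4386 = -34*23 + 4386 = -782 + 4386 = 3604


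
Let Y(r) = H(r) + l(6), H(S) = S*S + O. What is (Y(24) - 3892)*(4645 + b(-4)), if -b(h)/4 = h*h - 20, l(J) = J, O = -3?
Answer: -15441893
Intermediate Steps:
H(S) = -3 + S² (H(S) = S*S - 3 = S² - 3 = -3 + S²)
Y(r) = 3 + r² (Y(r) = (-3 + r²) + 6 = 3 + r²)
b(h) = 80 - 4*h² (b(h) = -4*(h*h - 20) = -4*(h² - 20) = -4*(-20 + h²) = 80 - 4*h²)
(Y(24) - 3892)*(4645 + b(-4)) = ((3 + 24²) - 3892)*(4645 + (80 - 4*(-4)²)) = ((3 + 576) - 3892)*(4645 + (80 - 4*16)) = (579 - 3892)*(4645 + (80 - 64)) = -3313*(4645 + 16) = -3313*4661 = -15441893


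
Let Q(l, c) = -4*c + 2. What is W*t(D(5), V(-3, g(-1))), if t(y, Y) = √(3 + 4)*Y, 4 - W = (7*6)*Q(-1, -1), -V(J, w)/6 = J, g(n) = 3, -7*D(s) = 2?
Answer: -4464*√7 ≈ -11811.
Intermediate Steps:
D(s) = -2/7 (D(s) = -⅐*2 = -2/7)
Q(l, c) = 2 - 4*c
V(J, w) = -6*J
W = -248 (W = 4 - 7*6*(2 - 4*(-1)) = 4 - 42*(2 + 4) = 4 - 42*6 = 4 - 1*252 = 4 - 252 = -248)
t(y, Y) = Y*√7 (t(y, Y) = √7*Y = Y*√7)
W*t(D(5), V(-3, g(-1))) = -248*(-6*(-3))*√7 = -4464*√7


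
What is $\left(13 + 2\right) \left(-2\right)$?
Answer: $-30$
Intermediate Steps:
$\left(13 + 2\right) \left(-2\right) = 15 \left(-2\right) = -30$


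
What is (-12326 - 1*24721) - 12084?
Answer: -49131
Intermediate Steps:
(-12326 - 1*24721) - 12084 = (-12326 - 24721) - 12084 = -37047 - 12084 = -49131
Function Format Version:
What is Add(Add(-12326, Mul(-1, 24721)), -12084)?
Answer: -49131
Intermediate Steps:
Add(Add(-12326, Mul(-1, 24721)), -12084) = Add(Add(-12326, -24721), -12084) = Add(-37047, -12084) = -49131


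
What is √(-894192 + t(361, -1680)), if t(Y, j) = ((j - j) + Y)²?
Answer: I*√763871 ≈ 874.0*I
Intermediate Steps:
t(Y, j) = Y² (t(Y, j) = (0 + Y)² = Y²)
√(-894192 + t(361, -1680)) = √(-894192 + 361²) = √(-894192 + 130321) = √(-763871) = I*√763871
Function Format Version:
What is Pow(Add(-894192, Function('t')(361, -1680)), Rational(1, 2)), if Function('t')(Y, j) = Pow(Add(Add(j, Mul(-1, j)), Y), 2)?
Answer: Mul(I, Pow(763871, Rational(1, 2))) ≈ Mul(874.00, I)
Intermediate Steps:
Function('t')(Y, j) = Pow(Y, 2) (Function('t')(Y, j) = Pow(Add(0, Y), 2) = Pow(Y, 2))
Pow(Add(-894192, Function('t')(361, -1680)), Rational(1, 2)) = Pow(Add(-894192, Pow(361, 2)), Rational(1, 2)) = Pow(Add(-894192, 130321), Rational(1, 2)) = Pow(-763871, Rational(1, 2)) = Mul(I, Pow(763871, Rational(1, 2)))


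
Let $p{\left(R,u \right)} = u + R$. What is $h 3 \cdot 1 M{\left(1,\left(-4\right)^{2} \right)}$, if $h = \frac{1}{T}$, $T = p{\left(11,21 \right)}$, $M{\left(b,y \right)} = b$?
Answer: $\frac{3}{32} \approx 0.09375$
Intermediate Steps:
$p{\left(R,u \right)} = R + u$
$T = 32$ ($T = 11 + 21 = 32$)
$h = \frac{1}{32} \approx 0.03125$
$h 3 \cdot 1 M{\left(1,\left(-4\right)^{2} \right)} = \frac{3 \cdot 1 \cdot 1}{32} = \frac{3 \cdot 1}{32} = \frac{1}{32} \cdot 3 = \frac{3}{32}$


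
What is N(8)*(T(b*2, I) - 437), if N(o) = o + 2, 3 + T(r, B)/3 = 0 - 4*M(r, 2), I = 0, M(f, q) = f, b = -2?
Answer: -3980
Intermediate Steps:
T(r, B) = -9 - 12*r (T(r, B) = -9 + 3*(0 - 4*r) = -9 + 3*(-4*r) = -9 - 12*r)
N(o) = 2 + o
N(8)*(T(b*2, I) - 437) = (2 + 8)*((-9 - (-24)*2) - 437) = 10*((-9 - 12*(-4)) - 437) = 10*((-9 + 48) - 437) = 10*(39 - 437) = 10*(-398) = -3980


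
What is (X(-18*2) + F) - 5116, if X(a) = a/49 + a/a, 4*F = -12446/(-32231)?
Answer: -16158449075/3158638 ≈ -5115.6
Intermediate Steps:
F = 6223/64462 (F = (-12446/(-32231))/4 = (-12446*(-1/32231))/4 = (¼)*(12446/32231) = 6223/64462 ≈ 0.096537)
X(a) = 1 + a/49 (X(a) = a*(1/49) + 1 = a/49 + 1 = 1 + a/49)
(X(-18*2) + F) - 5116 = ((1 + (-18*2)/49) + 6223/64462) - 5116 = ((1 + (1/49)*(-36)) + 6223/64462) - 5116 = ((1 - 36/49) + 6223/64462) - 5116 = (13/49 + 6223/64462) - 5116 = 1142933/3158638 - 5116 = -16158449075/3158638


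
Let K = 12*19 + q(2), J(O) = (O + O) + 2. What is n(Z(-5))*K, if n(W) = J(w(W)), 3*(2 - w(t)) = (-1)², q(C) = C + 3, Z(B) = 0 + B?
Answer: 3728/3 ≈ 1242.7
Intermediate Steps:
Z(B) = B
q(C) = 3 + C
w(t) = 5/3 (w(t) = 2 - ⅓*(-1)² = 2 - ⅓*1 = 2 - ⅓ = 5/3)
J(O) = 2 + 2*O (J(O) = 2*O + 2 = 2 + 2*O)
n(W) = 16/3 (n(W) = 2 + 2*(5/3) = 2 + 10/3 = 16/3)
K = 233 (K = 12*19 + (3 + 2) = 228 + 5 = 233)
n(Z(-5))*K = (16/3)*233 = 3728/3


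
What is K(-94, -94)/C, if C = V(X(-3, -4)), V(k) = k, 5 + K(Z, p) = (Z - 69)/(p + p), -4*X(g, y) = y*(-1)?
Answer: 777/188 ≈ 4.1330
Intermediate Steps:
X(g, y) = y/4 (X(g, y) = -y*(-1)/4 = -(-1)*y/4 = y/4)
K(Z, p) = -5 + (-69 + Z)/(2*p) (K(Z, p) = -5 + (Z - 69)/(p + p) = -5 + (-69 + Z)/((2*p)) = -5 + (-69 + Z)*(1/(2*p)) = -5 + (-69 + Z)/(2*p))
C = -1 (C = (¼)*(-4) = -1)
K(-94, -94)/C = ((½)*(-69 - 94 - 10*(-94))/(-94))/(-1) = ((½)*(-1/94)*(-69 - 94 + 940))*(-1) = ((½)*(-1/94)*777)*(-1) = -777/188*(-1) = 777/188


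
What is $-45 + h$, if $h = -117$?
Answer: $-162$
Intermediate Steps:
$-45 + h = -45 - 117 = -162$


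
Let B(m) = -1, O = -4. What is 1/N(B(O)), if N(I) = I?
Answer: -1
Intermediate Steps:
1/N(B(O)) = 1/(-1) = -1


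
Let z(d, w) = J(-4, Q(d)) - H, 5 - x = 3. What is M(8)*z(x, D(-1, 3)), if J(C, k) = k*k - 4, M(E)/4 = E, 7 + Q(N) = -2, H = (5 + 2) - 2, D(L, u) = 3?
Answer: 2304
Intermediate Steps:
H = 5 (H = 7 - 2 = 5)
Q(N) = -9 (Q(N) = -7 - 2 = -9)
M(E) = 4*E
J(C, k) = -4 + k² (J(C, k) = k² - 4 = -4 + k²)
x = 2 (x = 5 - 1*3 = 5 - 3 = 2)
z(d, w) = 72 (z(d, w) = (-4 + (-9)²) - 1*5 = (-4 + 81) - 5 = 77 - 5 = 72)
M(8)*z(x, D(-1, 3)) = (4*8)*72 = 32*72 = 2304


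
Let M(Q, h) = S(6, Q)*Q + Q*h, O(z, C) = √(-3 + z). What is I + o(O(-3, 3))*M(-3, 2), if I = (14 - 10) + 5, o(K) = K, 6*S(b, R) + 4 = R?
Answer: 9 - 5*I*√6/2 ≈ 9.0 - 6.1237*I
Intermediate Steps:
S(b, R) = -⅔ + R/6
I = 9 (I = 4 + 5 = 9)
M(Q, h) = Q*h + Q*(-⅔ + Q/6) (M(Q, h) = (-⅔ + Q/6)*Q + Q*h = Q*(-⅔ + Q/6) + Q*h = Q*h + Q*(-⅔ + Q/6))
I + o(O(-3, 3))*M(-3, 2) = 9 + √(-3 - 3)*((⅙)*(-3)*(-4 - 3 + 6*2)) = 9 + √(-6)*((⅙)*(-3)*(-4 - 3 + 12)) = 9 + (I*√6)*((⅙)*(-3)*5) = 9 + (I*√6)*(-5/2) = 9 - 5*I*√6/2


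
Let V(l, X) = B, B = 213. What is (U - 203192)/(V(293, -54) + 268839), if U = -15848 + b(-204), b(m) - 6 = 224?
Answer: -109405/134526 ≈ -0.81326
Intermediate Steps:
b(m) = 230 (b(m) = 6 + 224 = 230)
V(l, X) = 213
U = -15618 (U = -15848 + 230 = -15618)
(U - 203192)/(V(293, -54) + 268839) = (-15618 - 203192)/(213 + 268839) = -218810/269052 = -218810*1/269052 = -109405/134526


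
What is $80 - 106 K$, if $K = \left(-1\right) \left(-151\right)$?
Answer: $-15926$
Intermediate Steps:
$K = 151$
$80 - 106 K = 80 - 16006 = -15926$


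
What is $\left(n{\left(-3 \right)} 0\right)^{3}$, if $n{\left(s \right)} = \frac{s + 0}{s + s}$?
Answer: $0$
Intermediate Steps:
$n{\left(s \right)} = \frac{1}{2}$ ($n{\left(s \right)} = \frac{s}{2 s} = s \frac{1}{2 s} = \frac{1}{2}$)
$\left(n{\left(-3 \right)} 0\right)^{3} = \left(\frac{1}{2} \cdot 0\right)^{3} = 0^{3} = 0$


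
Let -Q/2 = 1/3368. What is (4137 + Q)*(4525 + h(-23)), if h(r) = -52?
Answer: 31162080411/1684 ≈ 1.8505e+7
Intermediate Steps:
Q = -1/1684 (Q = -2/3368 = -2*1/3368 = -1/1684 ≈ -0.00059382)
(4137 + Q)*(4525 + h(-23)) = (4137 - 1/1684)*(4525 - 52) = (6966707/1684)*4473 = 31162080411/1684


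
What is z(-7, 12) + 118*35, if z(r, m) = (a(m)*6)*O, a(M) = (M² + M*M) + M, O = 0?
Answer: 4130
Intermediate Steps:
a(M) = M + 2*M² (a(M) = (M² + M²) + M = 2*M² + M = M + 2*M²)
z(r, m) = 0 (z(r, m) = ((m*(1 + 2*m))*6)*0 = (6*m*(1 + 2*m))*0 = 0)
z(-7, 12) + 118*35 = 0 + 118*35 = 0 + 4130 = 4130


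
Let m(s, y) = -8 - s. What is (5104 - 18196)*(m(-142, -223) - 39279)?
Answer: 512486340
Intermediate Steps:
(5104 - 18196)*(m(-142, -223) - 39279) = (5104 - 18196)*((-8 - 1*(-142)) - 39279) = -13092*((-8 + 142) - 39279) = -13092*(134 - 39279) = -13092*(-39145) = 512486340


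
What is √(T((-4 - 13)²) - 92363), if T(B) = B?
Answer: I*√92074 ≈ 303.44*I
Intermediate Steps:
√(T((-4 - 13)²) - 92363) = √((-4 - 13)² - 92363) = √((-17)² - 92363) = √(289 - 92363) = √(-92074) = I*√92074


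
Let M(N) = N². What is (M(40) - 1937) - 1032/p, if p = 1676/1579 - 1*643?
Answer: -339960749/1013621 ≈ -335.39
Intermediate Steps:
p = -1013621/1579 (p = 1676*(1/1579) - 643 = 1676/1579 - 643 = -1013621/1579 ≈ -641.94)
(M(40) - 1937) - 1032/p = (40² - 1937) - 1032/(-1013621/1579) = (1600 - 1937) - 1032*(-1579/1013621) = -337 + 1629528/1013621 = -339960749/1013621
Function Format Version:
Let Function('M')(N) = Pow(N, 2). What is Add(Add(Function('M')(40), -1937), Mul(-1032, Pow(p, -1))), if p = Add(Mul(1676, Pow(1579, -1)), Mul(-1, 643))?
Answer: Rational(-339960749, 1013621) ≈ -335.39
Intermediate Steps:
p = Rational(-1013621, 1579) (p = Add(Mul(1676, Rational(1, 1579)), -643) = Add(Rational(1676, 1579), -643) = Rational(-1013621, 1579) ≈ -641.94)
Add(Add(Function('M')(40), -1937), Mul(-1032, Pow(p, -1))) = Add(Add(Pow(40, 2), -1937), Mul(-1032, Pow(Rational(-1013621, 1579), -1))) = Add(Add(1600, -1937), Mul(-1032, Rational(-1579, 1013621))) = Add(-337, Rational(1629528, 1013621)) = Rational(-339960749, 1013621)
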